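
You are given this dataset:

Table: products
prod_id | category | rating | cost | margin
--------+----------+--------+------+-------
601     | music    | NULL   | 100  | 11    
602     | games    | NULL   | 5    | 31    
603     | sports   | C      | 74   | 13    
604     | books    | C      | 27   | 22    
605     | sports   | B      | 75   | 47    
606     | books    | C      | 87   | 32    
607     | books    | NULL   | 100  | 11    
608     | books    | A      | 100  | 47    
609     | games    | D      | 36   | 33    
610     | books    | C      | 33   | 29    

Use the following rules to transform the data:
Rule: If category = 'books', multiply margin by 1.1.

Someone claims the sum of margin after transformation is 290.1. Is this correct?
Yes, the result is correct.

Step 1: Calculate the correct sum after transformation
Step 2: Apply multiplier 1.1 to records where category = 'books'
Step 3: Correct result = 290.1
Step 4: Claimed result = 290.1
Step 5: 290.1 = 290.1 ✓
Conclusion: The claimed result is correct.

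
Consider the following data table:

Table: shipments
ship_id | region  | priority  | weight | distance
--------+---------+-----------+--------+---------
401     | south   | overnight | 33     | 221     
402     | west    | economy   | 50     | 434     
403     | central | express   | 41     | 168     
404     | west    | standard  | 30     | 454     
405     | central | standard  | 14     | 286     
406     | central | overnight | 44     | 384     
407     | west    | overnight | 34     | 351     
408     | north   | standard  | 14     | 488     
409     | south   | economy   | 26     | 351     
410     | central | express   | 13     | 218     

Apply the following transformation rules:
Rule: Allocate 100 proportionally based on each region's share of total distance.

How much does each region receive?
central: 31.48, north: 14.55, south: 17.05, west: 36.93

Step 1: Calculate total distance = 3355
Step 2: Calculate each region's proportion:
  central: 1056/3355 = 31.48% → 31.48
  north: 488/3355 = 14.55% → 14.55
  south: 572/3355 = 17.05% → 17.05
  west: 1239/3355 = 36.93% → 36.93
Step 3: Verify: sum of allocations ≈ 100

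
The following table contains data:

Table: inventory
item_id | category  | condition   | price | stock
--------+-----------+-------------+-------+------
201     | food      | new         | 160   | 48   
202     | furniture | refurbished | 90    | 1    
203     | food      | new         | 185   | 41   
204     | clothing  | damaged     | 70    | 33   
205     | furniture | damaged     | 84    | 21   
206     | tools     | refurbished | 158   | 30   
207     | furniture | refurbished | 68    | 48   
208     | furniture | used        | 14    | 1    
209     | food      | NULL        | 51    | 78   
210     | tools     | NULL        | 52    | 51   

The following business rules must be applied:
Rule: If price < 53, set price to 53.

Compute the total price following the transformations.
974

Step 1: 3 records have price < 53
Step 2: These records originally summed to 117
Step 3: After setting to minimum: 3 × 53 = 159
Step 4: Unaffected records sum: 815
Step 5: Final sum = 159 + 815 = 974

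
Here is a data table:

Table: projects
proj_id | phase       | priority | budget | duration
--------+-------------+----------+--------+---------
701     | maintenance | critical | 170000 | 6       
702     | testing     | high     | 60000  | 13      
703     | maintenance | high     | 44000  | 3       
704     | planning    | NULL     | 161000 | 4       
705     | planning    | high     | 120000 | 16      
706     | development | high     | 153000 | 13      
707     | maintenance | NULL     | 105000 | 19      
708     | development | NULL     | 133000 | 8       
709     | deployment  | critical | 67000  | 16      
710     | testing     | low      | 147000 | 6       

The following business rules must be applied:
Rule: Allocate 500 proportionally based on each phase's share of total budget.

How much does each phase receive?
deployment: 28.88, development: 123.28, maintenance: 137.5, planning: 121.12, testing: 89.22

Step 1: Calculate total budget = 1160000
Step 2: Calculate each phase's proportion:
  deployment: 67000/1160000 = 5.78% → 28.88
  development: 286000/1160000 = 24.66% → 123.28
  maintenance: 319000/1160000 = 27.50% → 137.5
  planning: 281000/1160000 = 24.22% → 121.12
  testing: 207000/1160000 = 17.84% → 89.22
Step 3: Verify: sum of allocations ≈ 500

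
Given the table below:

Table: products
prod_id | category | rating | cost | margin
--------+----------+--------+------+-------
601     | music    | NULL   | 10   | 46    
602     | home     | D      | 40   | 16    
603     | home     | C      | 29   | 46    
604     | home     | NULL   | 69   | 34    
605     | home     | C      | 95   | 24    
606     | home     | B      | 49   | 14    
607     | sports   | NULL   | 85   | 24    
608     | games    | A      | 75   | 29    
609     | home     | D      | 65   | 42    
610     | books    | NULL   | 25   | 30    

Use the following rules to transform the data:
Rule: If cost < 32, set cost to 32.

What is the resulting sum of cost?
574

Step 1: 3 records have cost < 32
Step 2: These records originally summed to 64
Step 3: After setting to minimum: 3 × 32 = 96
Step 4: Unaffected records sum: 478
Step 5: Final sum = 96 + 478 = 574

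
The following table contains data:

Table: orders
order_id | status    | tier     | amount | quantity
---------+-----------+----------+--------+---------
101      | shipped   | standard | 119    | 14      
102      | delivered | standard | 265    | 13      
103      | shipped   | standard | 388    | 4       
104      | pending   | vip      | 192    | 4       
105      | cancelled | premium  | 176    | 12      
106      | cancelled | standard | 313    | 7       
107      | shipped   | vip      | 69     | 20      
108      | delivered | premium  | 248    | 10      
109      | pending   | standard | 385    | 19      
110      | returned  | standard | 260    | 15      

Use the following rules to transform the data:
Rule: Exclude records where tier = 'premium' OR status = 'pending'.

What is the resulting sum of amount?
1414

Step 1: Find records where tier = 'premium' OR status = 'pending'
Step 2: 4 records match, summing to 1001
Step 3: Original sum: 2415
Step 4: Remaining sum = 2415 - 1001 = 1414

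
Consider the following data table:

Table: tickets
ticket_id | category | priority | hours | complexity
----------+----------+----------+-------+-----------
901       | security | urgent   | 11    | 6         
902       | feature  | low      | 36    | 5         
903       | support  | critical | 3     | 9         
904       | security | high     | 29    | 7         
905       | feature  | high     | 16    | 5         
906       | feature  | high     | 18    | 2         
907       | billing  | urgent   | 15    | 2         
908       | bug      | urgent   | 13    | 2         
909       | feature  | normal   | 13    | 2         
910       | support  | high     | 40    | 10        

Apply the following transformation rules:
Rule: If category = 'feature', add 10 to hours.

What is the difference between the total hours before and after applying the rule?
40

Step 1: Original sum of hours = 194
Step 2: 4 records have category = 'feature'
Step 3: Each affected record changes by 10
Step 4: Total change = 4 × 10 = 40
Step 5: New sum = 194 + 40 = 234
Step 6: Difference = |234 - 194| = 40
        (Sum increased by 40)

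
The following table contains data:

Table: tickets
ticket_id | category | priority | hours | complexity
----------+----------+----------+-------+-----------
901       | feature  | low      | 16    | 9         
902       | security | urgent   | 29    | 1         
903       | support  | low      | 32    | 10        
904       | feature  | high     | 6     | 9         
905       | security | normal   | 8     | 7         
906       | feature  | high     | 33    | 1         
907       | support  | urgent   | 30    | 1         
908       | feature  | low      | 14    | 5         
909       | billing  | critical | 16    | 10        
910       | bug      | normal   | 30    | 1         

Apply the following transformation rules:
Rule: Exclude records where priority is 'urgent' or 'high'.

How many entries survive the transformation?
6

Step 1: Count records to exclude
  - 2 (urgent) + 2 (high) = 4 records
Step 2: Total records: 10
Step 3: Remaining = 10 - 4 = 6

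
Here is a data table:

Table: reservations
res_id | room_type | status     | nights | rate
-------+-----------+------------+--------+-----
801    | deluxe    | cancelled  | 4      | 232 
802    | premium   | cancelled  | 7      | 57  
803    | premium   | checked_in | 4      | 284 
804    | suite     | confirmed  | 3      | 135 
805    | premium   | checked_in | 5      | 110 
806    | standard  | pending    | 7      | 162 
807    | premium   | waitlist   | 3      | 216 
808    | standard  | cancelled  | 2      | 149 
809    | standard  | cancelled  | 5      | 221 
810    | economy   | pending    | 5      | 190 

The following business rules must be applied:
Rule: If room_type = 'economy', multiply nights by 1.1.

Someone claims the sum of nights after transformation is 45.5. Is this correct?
Yes, the result is correct.

Step 1: Calculate the correct sum after transformation
Step 2: Apply multiplier 1.1 to records where room_type = 'economy'
Step 3: Correct result = 45.5
Step 4: Claimed result = 45.5
Step 5: 45.5 = 45.5 ✓
Conclusion: The claimed result is correct.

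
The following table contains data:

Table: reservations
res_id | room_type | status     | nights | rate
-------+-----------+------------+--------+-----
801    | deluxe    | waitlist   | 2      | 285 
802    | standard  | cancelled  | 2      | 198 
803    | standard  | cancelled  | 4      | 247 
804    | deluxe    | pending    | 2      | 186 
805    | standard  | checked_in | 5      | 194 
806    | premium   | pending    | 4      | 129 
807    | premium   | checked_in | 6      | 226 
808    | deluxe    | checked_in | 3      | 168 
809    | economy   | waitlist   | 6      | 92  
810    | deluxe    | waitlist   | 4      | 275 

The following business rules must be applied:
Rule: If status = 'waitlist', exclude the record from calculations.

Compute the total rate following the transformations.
1348

Step 1: Identify records where status = 'waitlist'
Step 2: The excluded records sum to 652
Step 3: Original total rate = 2000
Step 4: Remaining total = 2000 - 652 = 1348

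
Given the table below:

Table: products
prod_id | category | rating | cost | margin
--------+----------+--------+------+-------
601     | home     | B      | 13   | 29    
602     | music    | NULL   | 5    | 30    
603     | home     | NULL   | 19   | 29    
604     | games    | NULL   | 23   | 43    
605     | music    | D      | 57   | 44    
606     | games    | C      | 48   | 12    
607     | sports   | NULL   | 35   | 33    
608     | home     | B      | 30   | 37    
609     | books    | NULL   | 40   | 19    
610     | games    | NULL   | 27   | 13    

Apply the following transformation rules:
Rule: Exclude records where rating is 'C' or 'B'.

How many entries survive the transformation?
7

Step 1: Count records to exclude
  - 1 (C) + 2 (B) = 3 records
Step 2: Total records: 10
Step 3: Remaining = 10 - 3 = 7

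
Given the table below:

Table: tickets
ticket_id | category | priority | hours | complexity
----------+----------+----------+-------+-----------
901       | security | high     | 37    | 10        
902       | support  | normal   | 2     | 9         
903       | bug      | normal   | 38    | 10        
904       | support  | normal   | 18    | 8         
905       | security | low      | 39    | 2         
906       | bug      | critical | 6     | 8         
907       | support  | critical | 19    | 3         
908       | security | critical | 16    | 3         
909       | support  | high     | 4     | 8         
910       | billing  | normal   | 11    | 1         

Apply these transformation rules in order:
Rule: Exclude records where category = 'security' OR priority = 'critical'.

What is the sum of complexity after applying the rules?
36

Step 1: Find records where category = 'security' OR priority = 'critical'
Step 2: 5 records match, summing to 26
Step 3: Original sum: 62
Step 4: Remaining sum = 62 - 26 = 36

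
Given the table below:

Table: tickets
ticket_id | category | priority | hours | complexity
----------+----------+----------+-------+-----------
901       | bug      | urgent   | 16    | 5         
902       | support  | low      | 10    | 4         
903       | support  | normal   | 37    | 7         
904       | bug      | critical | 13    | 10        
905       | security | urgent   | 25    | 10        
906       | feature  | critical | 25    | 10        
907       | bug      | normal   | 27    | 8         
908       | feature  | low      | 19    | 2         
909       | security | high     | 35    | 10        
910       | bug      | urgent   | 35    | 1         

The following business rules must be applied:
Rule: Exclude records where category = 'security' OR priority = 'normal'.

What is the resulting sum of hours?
118

Step 1: Find records where category = 'security' OR priority = 'normal'
Step 2: 4 records match, summing to 124
Step 3: Original sum: 242
Step 4: Remaining sum = 242 - 124 = 118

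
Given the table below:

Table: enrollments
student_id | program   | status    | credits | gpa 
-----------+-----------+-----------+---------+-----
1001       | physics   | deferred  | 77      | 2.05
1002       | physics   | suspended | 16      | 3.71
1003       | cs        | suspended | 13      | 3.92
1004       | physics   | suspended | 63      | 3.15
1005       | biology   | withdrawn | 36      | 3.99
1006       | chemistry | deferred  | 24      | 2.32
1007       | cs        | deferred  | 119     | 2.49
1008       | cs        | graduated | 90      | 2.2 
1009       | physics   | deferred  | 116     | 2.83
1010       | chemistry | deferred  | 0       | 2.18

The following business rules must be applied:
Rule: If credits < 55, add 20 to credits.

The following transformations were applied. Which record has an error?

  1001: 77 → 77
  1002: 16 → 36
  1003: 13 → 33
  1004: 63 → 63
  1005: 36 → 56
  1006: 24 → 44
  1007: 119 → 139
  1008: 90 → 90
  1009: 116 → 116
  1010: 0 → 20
Record 1007 has an error. The correct transformed value should be 119, not 139.

Step 1: Check each record against the rule
Step 2: Record 1007 has credits = 119
Step 3: Since 119 >= 55, the bonus should not have been applied
Step 4: Correct value = 119, but claimed value = 139
Conclusion: Record 1007 has the error.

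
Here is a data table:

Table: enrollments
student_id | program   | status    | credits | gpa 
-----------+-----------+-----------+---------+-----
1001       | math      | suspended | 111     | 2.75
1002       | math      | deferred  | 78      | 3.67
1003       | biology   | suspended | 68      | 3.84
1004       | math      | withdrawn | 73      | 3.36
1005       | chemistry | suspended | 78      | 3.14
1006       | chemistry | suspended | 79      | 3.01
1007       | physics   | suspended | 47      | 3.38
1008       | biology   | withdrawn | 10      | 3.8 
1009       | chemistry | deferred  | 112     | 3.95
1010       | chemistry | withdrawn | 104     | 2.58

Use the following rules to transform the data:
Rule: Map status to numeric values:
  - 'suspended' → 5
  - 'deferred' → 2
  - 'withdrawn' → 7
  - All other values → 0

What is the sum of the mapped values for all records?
50

Step 1: Apply mapping to each record
Step 2: Count by status:
  'suspended': 5 records × 5 = 25
  'deferred': 2 records × 2 = 4
  'withdrawn': 3 records × 7 = 21
Step 3: Sum all mapped values = 50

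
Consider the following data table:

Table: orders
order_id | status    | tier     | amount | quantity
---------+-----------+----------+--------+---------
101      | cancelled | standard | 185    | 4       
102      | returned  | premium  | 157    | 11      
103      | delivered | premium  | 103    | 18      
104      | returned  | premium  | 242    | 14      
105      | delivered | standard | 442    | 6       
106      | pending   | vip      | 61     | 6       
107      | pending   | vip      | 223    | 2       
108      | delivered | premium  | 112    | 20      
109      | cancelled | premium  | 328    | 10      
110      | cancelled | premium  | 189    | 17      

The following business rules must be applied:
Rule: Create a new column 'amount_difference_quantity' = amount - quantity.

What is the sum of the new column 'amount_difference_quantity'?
1934

Step 1: For each record, compute amount - quantity
Example calculations:
  185 - 4 = 181
  157 - 11 = 146
  103 - 18 = 85
  ...
Step 2: Sum all derived values
Step 3: Total = 1934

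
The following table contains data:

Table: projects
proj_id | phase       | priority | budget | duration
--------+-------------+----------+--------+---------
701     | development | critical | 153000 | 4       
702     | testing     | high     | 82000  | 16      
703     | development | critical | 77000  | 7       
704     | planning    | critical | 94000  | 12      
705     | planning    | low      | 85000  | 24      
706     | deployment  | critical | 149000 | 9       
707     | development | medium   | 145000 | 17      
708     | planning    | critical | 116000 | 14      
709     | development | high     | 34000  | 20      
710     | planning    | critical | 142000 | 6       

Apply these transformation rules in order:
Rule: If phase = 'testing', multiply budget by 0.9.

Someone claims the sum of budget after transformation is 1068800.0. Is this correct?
Yes, the result is correct.

Step 1: Calculate the correct sum after transformation
Step 2: Apply multiplier 0.9 to records where phase = 'testing'
Step 3: Correct result = 1068800.0
Step 4: Claimed result = 1068800.0
Step 5: 1068800.0 = 1068800.0 ✓
Conclusion: The claimed result is correct.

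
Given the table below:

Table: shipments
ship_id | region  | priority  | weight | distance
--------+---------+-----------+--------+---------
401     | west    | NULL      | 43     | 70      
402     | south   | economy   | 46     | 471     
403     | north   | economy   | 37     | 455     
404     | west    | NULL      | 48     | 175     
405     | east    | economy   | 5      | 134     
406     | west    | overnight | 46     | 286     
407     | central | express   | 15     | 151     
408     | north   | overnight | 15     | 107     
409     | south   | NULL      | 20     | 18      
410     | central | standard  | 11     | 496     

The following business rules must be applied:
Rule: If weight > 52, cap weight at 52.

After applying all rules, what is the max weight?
48

Step 1: Original maximum weight = 48
Step 2: Check cap of 52 against maximum
Step 3: No records exceed the cap (max 48 <= cap 52), so no capping applies
Step 4: Maximum after transformation = 48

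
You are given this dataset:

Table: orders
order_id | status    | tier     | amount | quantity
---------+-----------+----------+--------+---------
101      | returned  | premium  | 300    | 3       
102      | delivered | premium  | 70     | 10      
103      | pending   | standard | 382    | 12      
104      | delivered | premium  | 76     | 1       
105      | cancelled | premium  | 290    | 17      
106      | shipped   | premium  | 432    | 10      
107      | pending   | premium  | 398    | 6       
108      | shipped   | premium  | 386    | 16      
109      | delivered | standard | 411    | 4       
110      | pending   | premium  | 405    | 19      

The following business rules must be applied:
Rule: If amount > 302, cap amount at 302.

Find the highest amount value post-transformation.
302

Step 1: Original maximum amount = 432
Step 2: Apply cap at 302
Step 3: 6 records had amount > 302 and were capped
Step 4: Maximum after transformation = 302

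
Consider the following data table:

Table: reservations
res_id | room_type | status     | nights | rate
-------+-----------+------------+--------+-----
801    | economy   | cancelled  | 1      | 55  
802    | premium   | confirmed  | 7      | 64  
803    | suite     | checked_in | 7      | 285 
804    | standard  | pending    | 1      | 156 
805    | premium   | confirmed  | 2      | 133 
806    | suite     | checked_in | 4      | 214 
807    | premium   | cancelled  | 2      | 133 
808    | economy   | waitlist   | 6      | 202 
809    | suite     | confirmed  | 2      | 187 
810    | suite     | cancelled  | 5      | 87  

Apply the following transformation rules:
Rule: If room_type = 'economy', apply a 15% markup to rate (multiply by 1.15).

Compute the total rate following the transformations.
1554.55

Step 1: Records with room_type = 'economy' have total rate = 257
Step 2: Apply multiplier: 257 × 1.15 = 295.55
Step 3: Other records total: 1259
Step 4: Final sum = 295.55 + 1259 = 1554.55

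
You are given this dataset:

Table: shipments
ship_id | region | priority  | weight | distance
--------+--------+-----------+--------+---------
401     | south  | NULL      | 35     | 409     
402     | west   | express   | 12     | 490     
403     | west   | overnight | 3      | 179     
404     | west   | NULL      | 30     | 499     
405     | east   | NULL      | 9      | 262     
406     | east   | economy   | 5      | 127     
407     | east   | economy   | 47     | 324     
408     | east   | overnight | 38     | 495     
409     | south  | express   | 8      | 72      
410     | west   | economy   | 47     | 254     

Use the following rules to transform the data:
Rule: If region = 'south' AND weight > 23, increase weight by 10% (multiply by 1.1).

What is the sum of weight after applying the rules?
237.5

Step 1: Find records where region = 'south' AND weight > 23
Step 2: 1 records match, summing to 35
Step 3: After multiplier: 35 × 1.1 = 38.5
Step 4: Unaffected records sum: 199
Step 5: Final sum = 38.5 + 199 = 237.5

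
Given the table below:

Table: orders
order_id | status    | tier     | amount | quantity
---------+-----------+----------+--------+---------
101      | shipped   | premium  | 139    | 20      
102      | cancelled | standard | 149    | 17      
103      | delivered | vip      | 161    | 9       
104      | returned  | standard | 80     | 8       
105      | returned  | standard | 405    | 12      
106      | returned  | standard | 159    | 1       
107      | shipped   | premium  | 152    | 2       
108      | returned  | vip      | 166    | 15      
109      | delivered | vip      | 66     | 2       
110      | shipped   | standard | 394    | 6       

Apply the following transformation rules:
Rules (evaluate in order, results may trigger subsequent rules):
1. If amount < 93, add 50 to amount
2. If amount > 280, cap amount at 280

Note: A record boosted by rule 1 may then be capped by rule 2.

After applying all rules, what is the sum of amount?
1732

Step 1: Apply rule 1 to records with amount < 93
  - 2 records get bonus of 50
  - Of these, 0 records then exceed 280 and get capped
Step 2: Apply rule 2 to records with amount > 280
  - 2 records (original) are capped
Step 3: Calculate final sum = 1732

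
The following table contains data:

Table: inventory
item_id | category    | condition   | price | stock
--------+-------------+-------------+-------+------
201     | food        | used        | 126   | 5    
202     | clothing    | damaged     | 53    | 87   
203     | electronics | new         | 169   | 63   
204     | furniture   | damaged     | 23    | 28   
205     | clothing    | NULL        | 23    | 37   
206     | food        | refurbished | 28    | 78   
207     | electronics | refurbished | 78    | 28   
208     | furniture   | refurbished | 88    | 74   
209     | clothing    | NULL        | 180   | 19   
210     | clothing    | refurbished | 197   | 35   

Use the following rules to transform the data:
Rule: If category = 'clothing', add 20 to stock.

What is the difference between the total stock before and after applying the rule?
80

Step 1: Original sum of stock = 454
Step 2: 4 records have category = 'clothing'
Step 3: Each affected record changes by 20
Step 4: Total change = 4 × 20 = 80
Step 5: New sum = 454 + 80 = 534
Step 6: Difference = |534 - 454| = 80
        (Sum increased by 80)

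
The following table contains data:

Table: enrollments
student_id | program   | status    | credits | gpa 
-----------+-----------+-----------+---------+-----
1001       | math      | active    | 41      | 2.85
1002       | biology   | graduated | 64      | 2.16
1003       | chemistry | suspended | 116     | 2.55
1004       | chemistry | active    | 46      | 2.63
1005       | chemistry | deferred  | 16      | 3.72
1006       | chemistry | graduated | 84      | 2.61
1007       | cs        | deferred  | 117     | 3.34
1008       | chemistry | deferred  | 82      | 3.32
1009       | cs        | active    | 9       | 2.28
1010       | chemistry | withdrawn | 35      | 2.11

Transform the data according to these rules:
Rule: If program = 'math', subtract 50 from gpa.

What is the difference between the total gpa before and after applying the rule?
50.0

Step 1: Original sum of gpa = 27.57
Step 2: 1 records have program = 'math'
Step 3: Each affected record changes by -50
Step 4: Total change = 1 × -50 = -50
Step 5: New sum = 27.57 + -50 = -22.43
Step 6: Difference = |-22.43 - 27.57| = 50.0
        (Sum decreased by 50.0)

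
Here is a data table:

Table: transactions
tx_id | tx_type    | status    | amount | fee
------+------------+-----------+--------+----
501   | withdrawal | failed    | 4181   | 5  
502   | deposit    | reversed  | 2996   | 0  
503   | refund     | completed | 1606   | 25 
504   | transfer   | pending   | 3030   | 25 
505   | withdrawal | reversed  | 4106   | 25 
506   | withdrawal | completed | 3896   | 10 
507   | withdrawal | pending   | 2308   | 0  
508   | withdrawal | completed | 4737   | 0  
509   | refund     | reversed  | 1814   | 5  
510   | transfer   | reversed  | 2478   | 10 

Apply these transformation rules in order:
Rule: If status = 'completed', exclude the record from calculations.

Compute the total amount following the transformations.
20913

Step 1: Identify records where status = 'completed'
Step 2: The excluded records sum to 10239
Step 3: Original total amount = 31152
Step 4: Remaining total = 31152 - 10239 = 20913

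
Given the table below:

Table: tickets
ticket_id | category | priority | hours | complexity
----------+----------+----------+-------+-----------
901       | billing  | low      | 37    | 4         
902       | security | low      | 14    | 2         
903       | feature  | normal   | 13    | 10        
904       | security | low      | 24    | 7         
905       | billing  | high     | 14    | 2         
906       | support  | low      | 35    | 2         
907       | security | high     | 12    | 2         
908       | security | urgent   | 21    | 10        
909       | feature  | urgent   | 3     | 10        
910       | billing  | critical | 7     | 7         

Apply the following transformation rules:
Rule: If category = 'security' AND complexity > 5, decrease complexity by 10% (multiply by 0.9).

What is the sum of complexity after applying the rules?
54.3

Step 1: Find records where category = 'security' AND complexity > 5
Step 2: 2 records match, summing to 17
Step 3: After multiplier: 17 × 0.9 = 15.3
Step 4: Unaffected records sum: 39
Step 5: Final sum = 15.3 + 39 = 54.3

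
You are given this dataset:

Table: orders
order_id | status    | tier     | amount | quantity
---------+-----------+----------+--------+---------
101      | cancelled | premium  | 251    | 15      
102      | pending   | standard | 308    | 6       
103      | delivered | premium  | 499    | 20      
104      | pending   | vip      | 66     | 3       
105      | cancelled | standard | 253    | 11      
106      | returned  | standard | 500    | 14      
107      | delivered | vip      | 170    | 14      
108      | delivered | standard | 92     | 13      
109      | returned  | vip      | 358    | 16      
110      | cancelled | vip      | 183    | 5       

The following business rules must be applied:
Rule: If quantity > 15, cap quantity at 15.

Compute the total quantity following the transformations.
111

Step 1: 2 records have quantity > 15
Step 2: These records originally summed to 36
Step 3: After capping: 2 × 15 = 30
Step 4: Unaffected records sum: 81
Step 5: Final sum = 30 + 81 = 111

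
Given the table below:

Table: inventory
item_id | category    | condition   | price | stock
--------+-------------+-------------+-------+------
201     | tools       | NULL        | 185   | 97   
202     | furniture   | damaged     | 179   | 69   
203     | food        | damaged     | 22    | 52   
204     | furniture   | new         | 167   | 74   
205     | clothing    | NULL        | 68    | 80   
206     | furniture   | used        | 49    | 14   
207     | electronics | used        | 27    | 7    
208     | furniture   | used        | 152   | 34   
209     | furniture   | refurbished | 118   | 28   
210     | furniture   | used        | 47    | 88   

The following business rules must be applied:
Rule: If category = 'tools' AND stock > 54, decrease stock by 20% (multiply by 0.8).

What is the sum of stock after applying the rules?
523.6

Step 1: Find records where category = 'tools' AND stock > 54
Step 2: 1 records match, summing to 97
Step 3: After multiplier: 97 × 0.8 = 77.6
Step 4: Unaffected records sum: 446
Step 5: Final sum = 77.6 + 446 = 523.6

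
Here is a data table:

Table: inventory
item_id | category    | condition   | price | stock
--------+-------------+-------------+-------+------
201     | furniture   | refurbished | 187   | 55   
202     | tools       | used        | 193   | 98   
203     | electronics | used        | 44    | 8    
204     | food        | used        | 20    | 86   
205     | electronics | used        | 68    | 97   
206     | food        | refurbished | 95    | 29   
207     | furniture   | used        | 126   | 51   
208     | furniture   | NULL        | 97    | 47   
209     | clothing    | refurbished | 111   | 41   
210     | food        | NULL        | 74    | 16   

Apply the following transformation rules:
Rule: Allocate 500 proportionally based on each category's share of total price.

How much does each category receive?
clothing: 54.68, electronics: 55.17, food: 93.1, furniture: 201.97, tools: 95.07

Step 1: Calculate total price = 1015
Step 2: Calculate each category's proportion:
  clothing: 111/1015 = 10.94% → 54.68
  electronics: 112/1015 = 11.03% → 55.17
  food: 189/1015 = 18.62% → 93.1
  furniture: 410/1015 = 40.39% → 201.97
  tools: 193/1015 = 19.01% → 95.07
Step 3: Verify: sum of allocations ≈ 500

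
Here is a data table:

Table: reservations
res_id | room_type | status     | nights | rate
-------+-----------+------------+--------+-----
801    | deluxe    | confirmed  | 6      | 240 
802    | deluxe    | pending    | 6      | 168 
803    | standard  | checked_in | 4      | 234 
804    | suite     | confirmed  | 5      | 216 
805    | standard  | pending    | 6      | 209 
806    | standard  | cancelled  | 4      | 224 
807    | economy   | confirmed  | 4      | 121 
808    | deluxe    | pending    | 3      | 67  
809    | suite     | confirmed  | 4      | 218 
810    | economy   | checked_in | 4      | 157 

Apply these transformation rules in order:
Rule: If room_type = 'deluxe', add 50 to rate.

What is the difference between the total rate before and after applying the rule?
150

Step 1: Original sum of rate = 1854
Step 2: 3 records have room_type = 'deluxe'
Step 3: Each affected record changes by 50
Step 4: Total change = 3 × 50 = 150
Step 5: New sum = 1854 + 150 = 2004
Step 6: Difference = |2004 - 1854| = 150
        (Sum increased by 150)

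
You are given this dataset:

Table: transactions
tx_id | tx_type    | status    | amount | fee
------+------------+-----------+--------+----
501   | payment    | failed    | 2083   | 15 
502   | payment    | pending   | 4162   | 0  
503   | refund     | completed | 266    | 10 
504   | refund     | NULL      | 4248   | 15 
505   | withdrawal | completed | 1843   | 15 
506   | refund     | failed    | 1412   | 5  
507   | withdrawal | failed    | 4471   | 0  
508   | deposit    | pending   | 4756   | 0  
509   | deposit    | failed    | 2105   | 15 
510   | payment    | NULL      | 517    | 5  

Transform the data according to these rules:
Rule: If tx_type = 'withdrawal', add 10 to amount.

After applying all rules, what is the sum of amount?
25883

Step 1: Count records where tx_type = 'withdrawal': 2
Step 2: Total bonus added: 2 × 10 = 20
Step 3: Original sum of amount: 25863
Step 4: Final sum = 25863 + 20 = 25883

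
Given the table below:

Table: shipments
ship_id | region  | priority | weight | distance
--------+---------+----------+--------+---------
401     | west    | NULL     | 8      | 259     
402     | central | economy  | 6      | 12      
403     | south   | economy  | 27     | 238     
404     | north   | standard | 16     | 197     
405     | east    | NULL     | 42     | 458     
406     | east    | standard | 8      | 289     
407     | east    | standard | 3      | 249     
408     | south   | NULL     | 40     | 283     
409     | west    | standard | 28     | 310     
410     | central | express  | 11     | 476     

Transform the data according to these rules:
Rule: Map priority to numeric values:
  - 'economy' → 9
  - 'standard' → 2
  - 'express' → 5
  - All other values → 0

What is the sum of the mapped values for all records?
31

Step 1: Apply mapping to each record
Step 2: Count by status:
  'economy': 2 records × 9 = 18
  'standard': 4 records × 2 = 8
  'express': 1 records × 5 = 5
Step 3: Sum all mapped values = 31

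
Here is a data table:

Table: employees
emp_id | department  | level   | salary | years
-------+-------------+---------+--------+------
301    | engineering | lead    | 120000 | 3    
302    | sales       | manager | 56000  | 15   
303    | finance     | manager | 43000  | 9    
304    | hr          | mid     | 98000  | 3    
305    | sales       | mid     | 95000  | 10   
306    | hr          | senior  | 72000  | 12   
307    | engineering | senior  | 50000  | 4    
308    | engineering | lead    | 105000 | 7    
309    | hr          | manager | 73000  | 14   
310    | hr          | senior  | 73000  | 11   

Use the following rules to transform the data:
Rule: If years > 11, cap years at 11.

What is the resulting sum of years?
80

Step 1: 3 records have years > 11
Step 2: These records originally summed to 41
Step 3: After capping: 3 × 11 = 33
Step 4: Unaffected records sum: 47
Step 5: Final sum = 33 + 47 = 80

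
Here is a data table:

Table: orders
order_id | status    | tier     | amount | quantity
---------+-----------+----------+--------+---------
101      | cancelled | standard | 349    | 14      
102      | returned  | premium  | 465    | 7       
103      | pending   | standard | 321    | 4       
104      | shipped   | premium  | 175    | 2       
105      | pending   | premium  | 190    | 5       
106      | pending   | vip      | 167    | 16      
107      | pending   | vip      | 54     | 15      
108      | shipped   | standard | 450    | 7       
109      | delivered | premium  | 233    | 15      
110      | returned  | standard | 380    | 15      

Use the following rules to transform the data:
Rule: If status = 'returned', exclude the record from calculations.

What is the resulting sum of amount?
1939

Step 1: Identify records where status = 'returned'
Step 2: The excluded records sum to 845
Step 3: Original total amount = 2784
Step 4: Remaining total = 2784 - 845 = 1939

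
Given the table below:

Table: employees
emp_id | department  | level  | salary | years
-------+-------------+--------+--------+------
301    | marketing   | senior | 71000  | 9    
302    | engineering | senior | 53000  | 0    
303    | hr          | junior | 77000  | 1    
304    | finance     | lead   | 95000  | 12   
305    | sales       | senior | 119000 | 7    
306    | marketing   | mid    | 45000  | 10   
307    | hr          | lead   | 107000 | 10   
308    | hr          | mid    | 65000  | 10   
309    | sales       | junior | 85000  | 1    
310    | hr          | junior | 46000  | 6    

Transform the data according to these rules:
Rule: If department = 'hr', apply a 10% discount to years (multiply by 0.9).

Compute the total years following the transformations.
63.3

Step 1: Records with department = 'hr' have total years = 27
Step 2: Apply multiplier: 27 × 0.9 = 24.3
Step 3: Other records total: 39
Step 4: Final sum = 24.3 + 39 = 63.3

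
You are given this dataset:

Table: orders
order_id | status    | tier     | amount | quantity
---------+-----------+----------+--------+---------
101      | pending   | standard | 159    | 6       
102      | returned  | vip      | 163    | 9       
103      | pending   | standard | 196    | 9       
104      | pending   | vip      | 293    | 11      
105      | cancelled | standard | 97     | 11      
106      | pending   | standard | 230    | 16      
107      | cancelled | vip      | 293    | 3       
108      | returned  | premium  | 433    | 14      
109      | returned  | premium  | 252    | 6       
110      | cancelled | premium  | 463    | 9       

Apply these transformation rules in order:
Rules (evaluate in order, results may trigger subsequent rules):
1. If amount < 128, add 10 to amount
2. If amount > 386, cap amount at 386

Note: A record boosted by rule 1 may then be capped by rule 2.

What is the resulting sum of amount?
2465

Step 1: Apply rule 1 to records with amount < 128
  - 1 records get bonus of 10
  - Of these, 0 records then exceed 386 and get capped
Step 2: Apply rule 2 to records with amount > 386
  - 2 records (original) are capped
Step 3: Calculate final sum = 2465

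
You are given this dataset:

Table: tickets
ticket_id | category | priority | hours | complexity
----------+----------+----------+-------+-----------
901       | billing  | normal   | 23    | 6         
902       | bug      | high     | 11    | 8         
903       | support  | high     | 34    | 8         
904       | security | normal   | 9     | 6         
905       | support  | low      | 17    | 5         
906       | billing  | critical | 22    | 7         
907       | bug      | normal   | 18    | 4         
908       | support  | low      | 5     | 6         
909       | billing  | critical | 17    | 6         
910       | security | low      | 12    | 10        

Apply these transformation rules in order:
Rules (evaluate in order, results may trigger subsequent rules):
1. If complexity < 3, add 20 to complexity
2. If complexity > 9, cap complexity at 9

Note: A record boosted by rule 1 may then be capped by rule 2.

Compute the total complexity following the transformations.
65

Step 1: Apply rule 1 to records with complexity < 3
  - 0 records get bonus of 20
  - Of these, 0 records then exceed 9 and get capped
Step 2: Apply rule 2 to records with complexity > 9
  - 1 records (original) are capped
Step 3: Calculate final sum = 65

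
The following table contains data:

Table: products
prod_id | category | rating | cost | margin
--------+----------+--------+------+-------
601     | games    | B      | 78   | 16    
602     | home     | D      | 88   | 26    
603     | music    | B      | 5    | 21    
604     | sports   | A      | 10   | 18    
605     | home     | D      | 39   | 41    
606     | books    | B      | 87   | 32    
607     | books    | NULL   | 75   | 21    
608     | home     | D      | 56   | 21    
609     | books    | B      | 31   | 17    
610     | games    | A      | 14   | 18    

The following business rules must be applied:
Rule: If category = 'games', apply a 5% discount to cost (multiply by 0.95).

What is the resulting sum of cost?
478.4

Step 1: Records with category = 'games' have total cost = 92
Step 2: Apply multiplier: 92 × 0.95 = 87.4
Step 3: Other records total: 391
Step 4: Final sum = 87.4 + 391 = 478.4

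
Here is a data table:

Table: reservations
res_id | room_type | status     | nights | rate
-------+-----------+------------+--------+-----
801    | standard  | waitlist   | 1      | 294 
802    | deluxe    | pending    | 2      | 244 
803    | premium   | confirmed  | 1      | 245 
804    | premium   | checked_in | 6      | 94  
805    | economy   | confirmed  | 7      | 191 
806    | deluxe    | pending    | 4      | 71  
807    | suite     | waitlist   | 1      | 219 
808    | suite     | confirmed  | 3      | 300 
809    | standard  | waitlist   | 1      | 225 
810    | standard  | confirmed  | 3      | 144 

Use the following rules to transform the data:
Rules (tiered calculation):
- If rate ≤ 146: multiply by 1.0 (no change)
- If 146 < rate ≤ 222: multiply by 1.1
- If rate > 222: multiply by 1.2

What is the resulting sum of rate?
2329.6

Step 1: Tier 1 (rate ≤ 146): 3 records, sum = 309 × 1.0 = 309.0
Step 2: Tier 2 (146 < rate ≤ 222): 2 records, sum = 410 × 1.1 = 451.0
Step 3: Tier 3 (rate > 222): 5 records, sum = 1308 × 1.2 = 1569.6
Step 4: Final sum = 309.0 + 451.0 + 1569.6 = 2329.6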